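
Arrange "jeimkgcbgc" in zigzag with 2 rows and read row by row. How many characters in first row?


Zigzag "jeimkgcbgc" into 2 rows:
Placing characters:
  'j' => row 0
  'e' => row 1
  'i' => row 0
  'm' => row 1
  'k' => row 0
  'g' => row 1
  'c' => row 0
  'b' => row 1
  'g' => row 0
  'c' => row 1
Rows:
  Row 0: "jikcg"
  Row 1: "emgbc"
First row length: 5

5


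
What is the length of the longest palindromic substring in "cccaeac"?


Input: "cccaeac"
Checking substrings for palindromes:
  [2:7] "caeac" (len 5) => palindrome
  [0:3] "ccc" (len 3) => palindrome
  [3:6] "aea" (len 3) => palindrome
  [0:2] "cc" (len 2) => palindrome
  [1:3] "cc" (len 2) => palindrome
Longest palindromic substring: "caeac" with length 5

5


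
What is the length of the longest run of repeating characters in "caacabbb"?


Input: "caacabbb"
Scanning for longest run:
  Position 1 ('a'): new char, reset run to 1
  Position 2 ('a'): continues run of 'a', length=2
  Position 3 ('c'): new char, reset run to 1
  Position 4 ('a'): new char, reset run to 1
  Position 5 ('b'): new char, reset run to 1
  Position 6 ('b'): continues run of 'b', length=2
  Position 7 ('b'): continues run of 'b', length=3
Longest run: 'b' with length 3

3


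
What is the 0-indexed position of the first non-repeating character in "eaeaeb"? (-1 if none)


Input: eaeaeb
Character frequencies:
  'a': 2
  'b': 1
  'e': 3
Scanning left to right for freq == 1:
  Position 0 ('e'): freq=3, skip
  Position 1 ('a'): freq=2, skip
  Position 2 ('e'): freq=3, skip
  Position 3 ('a'): freq=2, skip
  Position 4 ('e'): freq=3, skip
  Position 5 ('b'): unique! => answer = 5

5


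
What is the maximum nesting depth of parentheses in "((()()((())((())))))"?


Input: "((()()((())((())))))"
Tracking depth:
  Position 0 '(': depth becomes 1
  Position 1 '(': depth becomes 2
  Position 2 '(': depth becomes 3
  Position 3 ')': depth becomes 2
  Position 4 '(': depth becomes 3
  Position 5 ')': depth becomes 2
  Position 6 '(': depth becomes 3
  Position 7 '(': depth becomes 4
  Position 8 '(': depth becomes 5
  Position 9 ')': depth becomes 4
  Position 10 ')': depth becomes 3
  Position 11 '(': depth becomes 4
  Position 12 '(': depth becomes 5
  Position 13 '(': depth becomes 6
  Position 14 ')': depth becomes 5
  Position 15 ')': depth becomes 4
  Position 16 ')': depth becomes 3
  Position 17 ')': depth becomes 2
  Position 18 ')': depth becomes 1
  Position 19 ')': depth becomes 0
Maximum depth reached: 6

6


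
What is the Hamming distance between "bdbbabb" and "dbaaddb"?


Comparing "bdbbabb" and "dbaaddb" position by position:
  Position 0: 'b' vs 'd' => differ
  Position 1: 'd' vs 'b' => differ
  Position 2: 'b' vs 'a' => differ
  Position 3: 'b' vs 'a' => differ
  Position 4: 'a' vs 'd' => differ
  Position 5: 'b' vs 'd' => differ
  Position 6: 'b' vs 'b' => same
Total differences (Hamming distance): 6

6


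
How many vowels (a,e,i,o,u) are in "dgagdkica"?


Input: dgagdkica
Checking each character:
  'd' at position 0: consonant
  'g' at position 1: consonant
  'a' at position 2: vowel (running total: 1)
  'g' at position 3: consonant
  'd' at position 4: consonant
  'k' at position 5: consonant
  'i' at position 6: vowel (running total: 2)
  'c' at position 7: consonant
  'a' at position 8: vowel (running total: 3)
Total vowels: 3

3


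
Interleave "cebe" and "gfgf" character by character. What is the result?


Interleaving "cebe" and "gfgf":
  Position 0: 'c' from first, 'g' from second => "cg"
  Position 1: 'e' from first, 'f' from second => "ef"
  Position 2: 'b' from first, 'g' from second => "bg"
  Position 3: 'e' from first, 'f' from second => "ef"
Result: cgefbgef

cgefbgef


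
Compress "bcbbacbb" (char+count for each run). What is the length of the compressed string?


Input: bcbbacbb
Runs:
  'b' x 1 => "b1"
  'c' x 1 => "c1"
  'b' x 2 => "b2"
  'a' x 1 => "a1"
  'c' x 1 => "c1"
  'b' x 2 => "b2"
Compressed: "b1c1b2a1c1b2"
Compressed length: 12

12


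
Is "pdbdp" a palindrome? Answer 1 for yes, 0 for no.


Input: pdbdp
Reversed: pdbdp
  Compare pos 0 ('p') with pos 4 ('p'): match
  Compare pos 1 ('d') with pos 3 ('d'): match
Result: palindrome

1


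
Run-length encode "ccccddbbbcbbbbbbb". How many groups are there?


Input: ccccddbbbcbbbbbbb
Scanning for consecutive runs:
  Group 1: 'c' x 4 (positions 0-3)
  Group 2: 'd' x 2 (positions 4-5)
  Group 3: 'b' x 3 (positions 6-8)
  Group 4: 'c' x 1 (positions 9-9)
  Group 5: 'b' x 7 (positions 10-16)
Total groups: 5

5


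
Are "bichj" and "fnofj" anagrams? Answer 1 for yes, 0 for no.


Strings: "bichj", "fnofj"
Sorted first:  bchij
Sorted second: ffjno
Differ at position 0: 'b' vs 'f' => not anagrams

0


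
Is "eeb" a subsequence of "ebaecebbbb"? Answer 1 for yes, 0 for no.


Check if "eeb" is a subsequence of "ebaecebbbb"
Greedy scan:
  Position 0 ('e'): matches sub[0] = 'e'
  Position 1 ('b'): no match needed
  Position 2 ('a'): no match needed
  Position 3 ('e'): matches sub[1] = 'e'
  Position 4 ('c'): no match needed
  Position 5 ('e'): no match needed
  Position 6 ('b'): matches sub[2] = 'b'
  Position 7 ('b'): no match needed
  Position 8 ('b'): no match needed
  Position 9 ('b'): no match needed
All 3 characters matched => is a subsequence

1


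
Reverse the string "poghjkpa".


Input: poghjkpa
Reading characters right to left:
  Position 7: 'a'
  Position 6: 'p'
  Position 5: 'k'
  Position 4: 'j'
  Position 3: 'h'
  Position 2: 'g'
  Position 1: 'o'
  Position 0: 'p'
Reversed: apkjhgop

apkjhgop


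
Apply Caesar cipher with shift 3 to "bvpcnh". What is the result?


Caesar cipher: shift "bvpcnh" by 3
  'b' (pos 1) + 3 = pos 4 = 'e'
  'v' (pos 21) + 3 = pos 24 = 'y'
  'p' (pos 15) + 3 = pos 18 = 's'
  'c' (pos 2) + 3 = pos 5 = 'f'
  'n' (pos 13) + 3 = pos 16 = 'q'
  'h' (pos 7) + 3 = pos 10 = 'k'
Result: eysfqk

eysfqk


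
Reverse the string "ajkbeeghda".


Input: ajkbeeghda
Reading characters right to left:
  Position 9: 'a'
  Position 8: 'd'
  Position 7: 'h'
  Position 6: 'g'
  Position 5: 'e'
  Position 4: 'e'
  Position 3: 'b'
  Position 2: 'k'
  Position 1: 'j'
  Position 0: 'a'
Reversed: adhgeebkja

adhgeebkja


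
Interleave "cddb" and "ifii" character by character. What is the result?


Interleaving "cddb" and "ifii":
  Position 0: 'c' from first, 'i' from second => "ci"
  Position 1: 'd' from first, 'f' from second => "df"
  Position 2: 'd' from first, 'i' from second => "di"
  Position 3: 'b' from first, 'i' from second => "bi"
Result: cidfdibi

cidfdibi


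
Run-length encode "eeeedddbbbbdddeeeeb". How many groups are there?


Input: eeeedddbbbbdddeeeeb
Scanning for consecutive runs:
  Group 1: 'e' x 4 (positions 0-3)
  Group 2: 'd' x 3 (positions 4-6)
  Group 3: 'b' x 4 (positions 7-10)
  Group 4: 'd' x 3 (positions 11-13)
  Group 5: 'e' x 4 (positions 14-17)
  Group 6: 'b' x 1 (positions 18-18)
Total groups: 6

6


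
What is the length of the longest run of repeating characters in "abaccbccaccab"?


Input: "abaccbccaccab"
Scanning for longest run:
  Position 1 ('b'): new char, reset run to 1
  Position 2 ('a'): new char, reset run to 1
  Position 3 ('c'): new char, reset run to 1
  Position 4 ('c'): continues run of 'c', length=2
  Position 5 ('b'): new char, reset run to 1
  Position 6 ('c'): new char, reset run to 1
  Position 7 ('c'): continues run of 'c', length=2
  Position 8 ('a'): new char, reset run to 1
  Position 9 ('c'): new char, reset run to 1
  Position 10 ('c'): continues run of 'c', length=2
  Position 11 ('a'): new char, reset run to 1
  Position 12 ('b'): new char, reset run to 1
Longest run: 'c' with length 2

2


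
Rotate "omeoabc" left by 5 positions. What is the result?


Input: "omeoabc", rotate left by 5
First 5 characters: "omeoa"
Remaining characters: "bc"
Concatenate remaining + first: "bc" + "omeoa" = "bcomeoa"

bcomeoa


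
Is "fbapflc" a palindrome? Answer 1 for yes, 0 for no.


Input: fbapflc
Reversed: clfpabf
  Compare pos 0 ('f') with pos 6 ('c'): MISMATCH
  Compare pos 1 ('b') with pos 5 ('l'): MISMATCH
  Compare pos 2 ('a') with pos 4 ('f'): MISMATCH
Result: not a palindrome

0


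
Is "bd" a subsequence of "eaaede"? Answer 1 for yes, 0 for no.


Check if "bd" is a subsequence of "eaaede"
Greedy scan:
  Position 0 ('e'): no match needed
  Position 1 ('a'): no match needed
  Position 2 ('a'): no match needed
  Position 3 ('e'): no match needed
  Position 4 ('d'): no match needed
  Position 5 ('e'): no match needed
Only matched 0/2 characters => not a subsequence

0


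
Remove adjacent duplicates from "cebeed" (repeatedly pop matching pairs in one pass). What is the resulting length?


Input: cebeed
Stack-based adjacent duplicate removal:
  Read 'c': push. Stack: c
  Read 'e': push. Stack: ce
  Read 'b': push. Stack: ceb
  Read 'e': push. Stack: cebe
  Read 'e': matches stack top 'e' => pop. Stack: ceb
  Read 'd': push. Stack: cebd
Final stack: "cebd" (length 4)

4


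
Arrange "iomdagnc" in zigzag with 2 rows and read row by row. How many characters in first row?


Zigzag "iomdagnc" into 2 rows:
Placing characters:
  'i' => row 0
  'o' => row 1
  'm' => row 0
  'd' => row 1
  'a' => row 0
  'g' => row 1
  'n' => row 0
  'c' => row 1
Rows:
  Row 0: "iman"
  Row 1: "odgc"
First row length: 4

4


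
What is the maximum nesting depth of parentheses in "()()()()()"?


Input: "()()()()()"
Tracking depth:
  Position 0 '(': depth becomes 1
  Position 1 ')': depth becomes 0
  Position 2 '(': depth becomes 1
  Position 3 ')': depth becomes 0
  Position 4 '(': depth becomes 1
  Position 5 ')': depth becomes 0
  Position 6 '(': depth becomes 1
  Position 7 ')': depth becomes 0
  Position 8 '(': depth becomes 1
  Position 9 ')': depth becomes 0
Maximum depth reached: 1

1


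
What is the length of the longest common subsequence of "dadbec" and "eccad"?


LCS of "dadbec" and "eccad"
DP table:
           e    c    c    a    d
      0    0    0    0    0    0
  d   0    0    0    0    0    1
  a   0    0    0    0    1    1
  d   0    0    0    0    1    2
  b   0    0    0    0    1    2
  e   0    1    1    1    1    2
  c   0    1    2    2    2    2
LCS length = dp[6][5] = 2

2


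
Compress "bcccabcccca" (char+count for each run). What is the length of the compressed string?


Input: bcccabcccca
Runs:
  'b' x 1 => "b1"
  'c' x 3 => "c3"
  'a' x 1 => "a1"
  'b' x 1 => "b1"
  'c' x 4 => "c4"
  'a' x 1 => "a1"
Compressed: "b1c3a1b1c4a1"
Compressed length: 12

12


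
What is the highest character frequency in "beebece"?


Input: beebece
Character counts:
  'b': 2
  'c': 1
  'e': 4
Maximum frequency: 4

4


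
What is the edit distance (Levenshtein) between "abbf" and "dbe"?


Computing edit distance: "abbf" -> "dbe"
DP table:
           d    b    e
      0    1    2    3
  a   1    1    2    3
  b   2    2    1    2
  b   3    3    2    2
  f   4    4    3    3
Edit distance = dp[4][3] = 3

3


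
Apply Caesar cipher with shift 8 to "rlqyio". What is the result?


Caesar cipher: shift "rlqyio" by 8
  'r' (pos 17) + 8 = pos 25 = 'z'
  'l' (pos 11) + 8 = pos 19 = 't'
  'q' (pos 16) + 8 = pos 24 = 'y'
  'y' (pos 24) + 8 = pos 6 = 'g'
  'i' (pos 8) + 8 = pos 16 = 'q'
  'o' (pos 14) + 8 = pos 22 = 'w'
Result: ztygqw

ztygqw


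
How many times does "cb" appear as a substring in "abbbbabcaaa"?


Searching for "cb" in "abbbbabcaaa"
Scanning each position:
  Position 0: "ab" => no
  Position 1: "bb" => no
  Position 2: "bb" => no
  Position 3: "bb" => no
  Position 4: "ba" => no
  Position 5: "ab" => no
  Position 6: "bc" => no
  Position 7: "ca" => no
  Position 8: "aa" => no
  Position 9: "aa" => no
Total occurrences: 0

0


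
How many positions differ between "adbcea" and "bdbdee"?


Comparing "adbcea" and "bdbdee" position by position:
  Position 0: 'a' vs 'b' => DIFFER
  Position 1: 'd' vs 'd' => same
  Position 2: 'b' vs 'b' => same
  Position 3: 'c' vs 'd' => DIFFER
  Position 4: 'e' vs 'e' => same
  Position 5: 'a' vs 'e' => DIFFER
Positions that differ: 3

3


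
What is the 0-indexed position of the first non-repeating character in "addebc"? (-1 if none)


Input: addebc
Character frequencies:
  'a': 1
  'b': 1
  'c': 1
  'd': 2
  'e': 1
Scanning left to right for freq == 1:
  Position 0 ('a'): unique! => answer = 0

0


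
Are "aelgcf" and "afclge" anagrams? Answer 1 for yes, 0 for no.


Strings: "aelgcf", "afclge"
Sorted first:  acefgl
Sorted second: acefgl
Sorted forms match => anagrams

1


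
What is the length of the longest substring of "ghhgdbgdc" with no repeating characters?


Input: "ghhgdbgdc"
Sliding window (track last position of each char):
  Position 0 ('g'): window [0,0] length 1 -- new best
  Position 1 ('h'): window [0,1] length 2 -- new best
  Position 2 ('h'): repeat (last at 1), move window start to 2
  Position 2 ('h'): window [2,2] length 1
  Position 3 ('g'): window [2,3] length 2
  Position 4 ('d'): window [2,4] length 3 -- new best
  Position 5 ('b'): window [2,5] length 4 -- new best
  Position 6 ('g'): repeat (last at 3), move window start to 4
  Position 6 ('g'): window [4,6] length 3
  Position 7 ('d'): repeat (last at 4), move window start to 5
  Position 7 ('d'): window [5,7] length 3
  Position 8 ('c'): window [5,8] length 4
Longest substring with no repeats: "hgdb" with length 4

4


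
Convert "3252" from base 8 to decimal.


Input: "3252" in base 8
Positional expansion:
  Digit '3' (value 3) x 8^3 = 1536
  Digit '2' (value 2) x 8^2 = 128
  Digit '5' (value 5) x 8^1 = 40
  Digit '2' (value 2) x 8^0 = 2
Sum = 1706

1706


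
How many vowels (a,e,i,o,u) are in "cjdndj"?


Input: cjdndj
Checking each character:
  'c' at position 0: consonant
  'j' at position 1: consonant
  'd' at position 2: consonant
  'n' at position 3: consonant
  'd' at position 4: consonant
  'j' at position 5: consonant
Total vowels: 0

0


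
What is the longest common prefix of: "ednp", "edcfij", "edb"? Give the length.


Words: ednp, edcfij, edb
  Position 0: all 'e' => match
  Position 1: all 'd' => match
  Position 2: ('n', 'c', 'b') => mismatch, stop
LCP = "ed" (length 2)

2


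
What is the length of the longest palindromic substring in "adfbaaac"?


Input: "adfbaaac"
Checking substrings for palindromes:
  [4:7] "aaa" (len 3) => palindrome
  [4:6] "aa" (len 2) => palindrome
  [5:7] "aa" (len 2) => palindrome
Longest palindromic substring: "aaa" with length 3

3


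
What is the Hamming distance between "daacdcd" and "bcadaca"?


Comparing "daacdcd" and "bcadaca" position by position:
  Position 0: 'd' vs 'b' => differ
  Position 1: 'a' vs 'c' => differ
  Position 2: 'a' vs 'a' => same
  Position 3: 'c' vs 'd' => differ
  Position 4: 'd' vs 'a' => differ
  Position 5: 'c' vs 'c' => same
  Position 6: 'd' vs 'a' => differ
Total differences (Hamming distance): 5

5


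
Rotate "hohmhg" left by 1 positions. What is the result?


Input: "hohmhg", rotate left by 1
First 1 characters: "h"
Remaining characters: "ohmhg"
Concatenate remaining + first: "ohmhg" + "h" = "ohmhgh"

ohmhgh


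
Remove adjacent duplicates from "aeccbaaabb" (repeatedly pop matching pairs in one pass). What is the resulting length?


Input: aeccbaaabb
Stack-based adjacent duplicate removal:
  Read 'a': push. Stack: a
  Read 'e': push. Stack: ae
  Read 'c': push. Stack: aec
  Read 'c': matches stack top 'c' => pop. Stack: ae
  Read 'b': push. Stack: aeb
  Read 'a': push. Stack: aeba
  Read 'a': matches stack top 'a' => pop. Stack: aeb
  Read 'a': push. Stack: aeba
  Read 'b': push. Stack: aebab
  Read 'b': matches stack top 'b' => pop. Stack: aeba
Final stack: "aeba" (length 4)

4


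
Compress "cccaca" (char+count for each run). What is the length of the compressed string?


Input: cccaca
Runs:
  'c' x 3 => "c3"
  'a' x 1 => "a1"
  'c' x 1 => "c1"
  'a' x 1 => "a1"
Compressed: "c3a1c1a1"
Compressed length: 8

8


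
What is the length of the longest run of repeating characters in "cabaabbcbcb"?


Input: "cabaabbcbcb"
Scanning for longest run:
  Position 1 ('a'): new char, reset run to 1
  Position 2 ('b'): new char, reset run to 1
  Position 3 ('a'): new char, reset run to 1
  Position 4 ('a'): continues run of 'a', length=2
  Position 5 ('b'): new char, reset run to 1
  Position 6 ('b'): continues run of 'b', length=2
  Position 7 ('c'): new char, reset run to 1
  Position 8 ('b'): new char, reset run to 1
  Position 9 ('c'): new char, reset run to 1
  Position 10 ('b'): new char, reset run to 1
Longest run: 'a' with length 2

2


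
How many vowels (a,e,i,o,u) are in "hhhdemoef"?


Input: hhhdemoef
Checking each character:
  'h' at position 0: consonant
  'h' at position 1: consonant
  'h' at position 2: consonant
  'd' at position 3: consonant
  'e' at position 4: vowel (running total: 1)
  'm' at position 5: consonant
  'o' at position 6: vowel (running total: 2)
  'e' at position 7: vowel (running total: 3)
  'f' at position 8: consonant
Total vowels: 3

3


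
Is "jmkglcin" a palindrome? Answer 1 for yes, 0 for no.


Input: jmkglcin
Reversed: niclgkmj
  Compare pos 0 ('j') with pos 7 ('n'): MISMATCH
  Compare pos 1 ('m') with pos 6 ('i'): MISMATCH
  Compare pos 2 ('k') with pos 5 ('c'): MISMATCH
  Compare pos 3 ('g') with pos 4 ('l'): MISMATCH
Result: not a palindrome

0


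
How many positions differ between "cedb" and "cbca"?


Comparing "cedb" and "cbca" position by position:
  Position 0: 'c' vs 'c' => same
  Position 1: 'e' vs 'b' => DIFFER
  Position 2: 'd' vs 'c' => DIFFER
  Position 3: 'b' vs 'a' => DIFFER
Positions that differ: 3

3


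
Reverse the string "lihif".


Input: lihif
Reading characters right to left:
  Position 4: 'f'
  Position 3: 'i'
  Position 2: 'h'
  Position 1: 'i'
  Position 0: 'l'
Reversed: fihil

fihil


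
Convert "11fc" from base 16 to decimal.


Input: "11fc" in base 16
Positional expansion:
  Digit '1' (value 1) x 16^3 = 4096
  Digit '1' (value 1) x 16^2 = 256
  Digit 'f' (value 15) x 16^1 = 240
  Digit 'c' (value 12) x 16^0 = 12
Sum = 4604

4604


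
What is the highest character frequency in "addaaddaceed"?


Input: addaaddaceed
Character counts:
  'a': 4
  'c': 1
  'd': 5
  'e': 2
Maximum frequency: 5

5


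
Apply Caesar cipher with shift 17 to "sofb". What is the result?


Caesar cipher: shift "sofb" by 17
  's' (pos 18) + 17 = pos 9 = 'j'
  'o' (pos 14) + 17 = pos 5 = 'f'
  'f' (pos 5) + 17 = pos 22 = 'w'
  'b' (pos 1) + 17 = pos 18 = 's'
Result: jfws

jfws


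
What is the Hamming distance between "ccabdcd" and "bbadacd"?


Comparing "ccabdcd" and "bbadacd" position by position:
  Position 0: 'c' vs 'b' => differ
  Position 1: 'c' vs 'b' => differ
  Position 2: 'a' vs 'a' => same
  Position 3: 'b' vs 'd' => differ
  Position 4: 'd' vs 'a' => differ
  Position 5: 'c' vs 'c' => same
  Position 6: 'd' vs 'd' => same
Total differences (Hamming distance): 4

4


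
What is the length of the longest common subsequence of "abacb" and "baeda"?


LCS of "abacb" and "baeda"
DP table:
           b    a    e    d    a
      0    0    0    0    0    0
  a   0    0    1    1    1    1
  b   0    1    1    1    1    1
  a   0    1    2    2    2    2
  c   0    1    2    2    2    2
  b   0    1    2    2    2    2
LCS length = dp[5][5] = 2

2


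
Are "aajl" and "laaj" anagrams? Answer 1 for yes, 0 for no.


Strings: "aajl", "laaj"
Sorted first:  aajl
Sorted second: aajl
Sorted forms match => anagrams

1


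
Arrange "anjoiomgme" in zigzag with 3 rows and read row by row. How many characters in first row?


Zigzag "anjoiomgme" into 3 rows:
Placing characters:
  'a' => row 0
  'n' => row 1
  'j' => row 2
  'o' => row 1
  'i' => row 0
  'o' => row 1
  'm' => row 2
  'g' => row 1
  'm' => row 0
  'e' => row 1
Rows:
  Row 0: "aim"
  Row 1: "nooge"
  Row 2: "jm"
First row length: 3

3


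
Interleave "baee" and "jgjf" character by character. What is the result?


Interleaving "baee" and "jgjf":
  Position 0: 'b' from first, 'j' from second => "bj"
  Position 1: 'a' from first, 'g' from second => "ag"
  Position 2: 'e' from first, 'j' from second => "ej"
  Position 3: 'e' from first, 'f' from second => "ef"
Result: bjagejef

bjagejef


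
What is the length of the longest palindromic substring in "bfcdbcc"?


Input: "bfcdbcc"
Checking substrings for palindromes:
  [5:7] "cc" (len 2) => palindrome
Longest palindromic substring: "cc" with length 2

2


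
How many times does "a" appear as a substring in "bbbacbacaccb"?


Searching for "a" in "bbbacbacaccb"
Scanning each position:
  Position 0: "b" => no
  Position 1: "b" => no
  Position 2: "b" => no
  Position 3: "a" => MATCH
  Position 4: "c" => no
  Position 5: "b" => no
  Position 6: "a" => MATCH
  Position 7: "c" => no
  Position 8: "a" => MATCH
  Position 9: "c" => no
  Position 10: "c" => no
  Position 11: "b" => no
Total occurrences: 3

3


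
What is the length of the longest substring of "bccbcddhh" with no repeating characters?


Input: "bccbcddhh"
Sliding window (track last position of each char):
  Position 0 ('b'): window [0,0] length 1 -- new best
  Position 1 ('c'): window [0,1] length 2 -- new best
  Position 2 ('c'): repeat (last at 1), move window start to 2
  Position 2 ('c'): window [2,2] length 1
  Position 3 ('b'): window [2,3] length 2
  Position 4 ('c'): repeat (last at 2), move window start to 3
  Position 4 ('c'): window [3,4] length 2
  Position 5 ('d'): window [3,5] length 3 -- new best
  Position 6 ('d'): repeat (last at 5), move window start to 6
  Position 6 ('d'): window [6,6] length 1
  Position 7 ('h'): window [6,7] length 2
  Position 8 ('h'): repeat (last at 7), move window start to 8
  Position 8 ('h'): window [8,8] length 1
Longest substring with no repeats: "bcd" with length 3

3


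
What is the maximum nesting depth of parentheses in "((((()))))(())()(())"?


Input: "((((()))))(())()(())"
Tracking depth:
  Position 0 '(': depth becomes 1
  Position 1 '(': depth becomes 2
  Position 2 '(': depth becomes 3
  Position 3 '(': depth becomes 4
  Position 4 '(': depth becomes 5
  Position 5 ')': depth becomes 4
  Position 6 ')': depth becomes 3
  Position 7 ')': depth becomes 2
  Position 8 ')': depth becomes 1
  Position 9 ')': depth becomes 0
  Position 10 '(': depth becomes 1
  Position 11 '(': depth becomes 2
  Position 12 ')': depth becomes 1
  Position 13 ')': depth becomes 0
  Position 14 '(': depth becomes 1
  Position 15 ')': depth becomes 0
  Position 16 '(': depth becomes 1
  Position 17 '(': depth becomes 2
  Position 18 ')': depth becomes 1
  Position 19 ')': depth becomes 0
Maximum depth reached: 5

5


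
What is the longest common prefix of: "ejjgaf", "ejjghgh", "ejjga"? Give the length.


Words: ejjgaf, ejjghgh, ejjga
  Position 0: all 'e' => match
  Position 1: all 'j' => match
  Position 2: all 'j' => match
  Position 3: all 'g' => match
  Position 4: ('a', 'h', 'a') => mismatch, stop
LCP = "ejjg" (length 4)

4


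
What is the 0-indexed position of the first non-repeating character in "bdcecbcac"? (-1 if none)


Input: bdcecbcac
Character frequencies:
  'a': 1
  'b': 2
  'c': 4
  'd': 1
  'e': 1
Scanning left to right for freq == 1:
  Position 0 ('b'): freq=2, skip
  Position 1 ('d'): unique! => answer = 1

1


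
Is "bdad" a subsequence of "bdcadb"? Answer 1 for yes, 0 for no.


Check if "bdad" is a subsequence of "bdcadb"
Greedy scan:
  Position 0 ('b'): matches sub[0] = 'b'
  Position 1 ('d'): matches sub[1] = 'd'
  Position 2 ('c'): no match needed
  Position 3 ('a'): matches sub[2] = 'a'
  Position 4 ('d'): matches sub[3] = 'd'
  Position 5 ('b'): no match needed
All 4 characters matched => is a subsequence

1


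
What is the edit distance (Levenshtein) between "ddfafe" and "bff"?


Computing edit distance: "ddfafe" -> "bff"
DP table:
           b    f    f
      0    1    2    3
  d   1    1    2    3
  d   2    2    2    3
  f   3    3    2    2
  a   4    4    3    3
  f   5    5    4    3
  e   6    6    5    4
Edit distance = dp[6][3] = 4

4


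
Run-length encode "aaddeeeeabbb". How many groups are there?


Input: aaddeeeeabbb
Scanning for consecutive runs:
  Group 1: 'a' x 2 (positions 0-1)
  Group 2: 'd' x 2 (positions 2-3)
  Group 3: 'e' x 4 (positions 4-7)
  Group 4: 'a' x 1 (positions 8-8)
  Group 5: 'b' x 3 (positions 9-11)
Total groups: 5

5


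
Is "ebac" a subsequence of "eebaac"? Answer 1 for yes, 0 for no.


Check if "ebac" is a subsequence of "eebaac"
Greedy scan:
  Position 0 ('e'): matches sub[0] = 'e'
  Position 1 ('e'): no match needed
  Position 2 ('b'): matches sub[1] = 'b'
  Position 3 ('a'): matches sub[2] = 'a'
  Position 4 ('a'): no match needed
  Position 5 ('c'): matches sub[3] = 'c'
All 4 characters matched => is a subsequence

1


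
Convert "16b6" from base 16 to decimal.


Input: "16b6" in base 16
Positional expansion:
  Digit '1' (value 1) x 16^3 = 4096
  Digit '6' (value 6) x 16^2 = 1536
  Digit 'b' (value 11) x 16^1 = 176
  Digit '6' (value 6) x 16^0 = 6
Sum = 5814

5814


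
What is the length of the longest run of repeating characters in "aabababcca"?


Input: "aabababcca"
Scanning for longest run:
  Position 1 ('a'): continues run of 'a', length=2
  Position 2 ('b'): new char, reset run to 1
  Position 3 ('a'): new char, reset run to 1
  Position 4 ('b'): new char, reset run to 1
  Position 5 ('a'): new char, reset run to 1
  Position 6 ('b'): new char, reset run to 1
  Position 7 ('c'): new char, reset run to 1
  Position 8 ('c'): continues run of 'c', length=2
  Position 9 ('a'): new char, reset run to 1
Longest run: 'a' with length 2

2


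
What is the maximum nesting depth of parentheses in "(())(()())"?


Input: "(())(()())"
Tracking depth:
  Position 0 '(': depth becomes 1
  Position 1 '(': depth becomes 2
  Position 2 ')': depth becomes 1
  Position 3 ')': depth becomes 0
  Position 4 '(': depth becomes 1
  Position 5 '(': depth becomes 2
  Position 6 ')': depth becomes 1
  Position 7 '(': depth becomes 2
  Position 8 ')': depth becomes 1
  Position 9 ')': depth becomes 0
Maximum depth reached: 2

2


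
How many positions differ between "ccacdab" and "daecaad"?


Comparing "ccacdab" and "daecaad" position by position:
  Position 0: 'c' vs 'd' => DIFFER
  Position 1: 'c' vs 'a' => DIFFER
  Position 2: 'a' vs 'e' => DIFFER
  Position 3: 'c' vs 'c' => same
  Position 4: 'd' vs 'a' => DIFFER
  Position 5: 'a' vs 'a' => same
  Position 6: 'b' vs 'd' => DIFFER
Positions that differ: 5

5


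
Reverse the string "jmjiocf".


Input: jmjiocf
Reading characters right to left:
  Position 6: 'f'
  Position 5: 'c'
  Position 4: 'o'
  Position 3: 'i'
  Position 2: 'j'
  Position 1: 'm'
  Position 0: 'j'
Reversed: fcoijmj

fcoijmj


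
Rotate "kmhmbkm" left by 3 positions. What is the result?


Input: "kmhmbkm", rotate left by 3
First 3 characters: "kmh"
Remaining characters: "mbkm"
Concatenate remaining + first: "mbkm" + "kmh" = "mbkmkmh"

mbkmkmh


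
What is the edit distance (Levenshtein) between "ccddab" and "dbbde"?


Computing edit distance: "ccddab" -> "dbbde"
DP table:
           d    b    b    d    e
      0    1    2    3    4    5
  c   1    1    2    3    4    5
  c   2    2    2    3    4    5
  d   3    2    3    3    3    4
  d   4    3    3    4    3    4
  a   5    4    4    4    4    4
  b   6    5    4    4    5    5
Edit distance = dp[6][5] = 5

5


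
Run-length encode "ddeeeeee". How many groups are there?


Input: ddeeeeee
Scanning for consecutive runs:
  Group 1: 'd' x 2 (positions 0-1)
  Group 2: 'e' x 6 (positions 2-7)
Total groups: 2

2


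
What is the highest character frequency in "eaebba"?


Input: eaebba
Character counts:
  'a': 2
  'b': 2
  'e': 2
Maximum frequency: 2

2


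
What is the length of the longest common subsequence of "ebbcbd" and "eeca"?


LCS of "ebbcbd" and "eeca"
DP table:
           e    e    c    a
      0    0    0    0    0
  e   0    1    1    1    1
  b   0    1    1    1    1
  b   0    1    1    1    1
  c   0    1    1    2    2
  b   0    1    1    2    2
  d   0    1    1    2    2
LCS length = dp[6][4] = 2

2


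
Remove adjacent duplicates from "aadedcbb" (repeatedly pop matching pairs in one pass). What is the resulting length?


Input: aadedcbb
Stack-based adjacent duplicate removal:
  Read 'a': push. Stack: a
  Read 'a': matches stack top 'a' => pop. Stack: (empty)
  Read 'd': push. Stack: d
  Read 'e': push. Stack: de
  Read 'd': push. Stack: ded
  Read 'c': push. Stack: dedc
  Read 'b': push. Stack: dedcb
  Read 'b': matches stack top 'b' => pop. Stack: dedc
Final stack: "dedc" (length 4)

4


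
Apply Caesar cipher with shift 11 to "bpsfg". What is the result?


Caesar cipher: shift "bpsfg" by 11
  'b' (pos 1) + 11 = pos 12 = 'm'
  'p' (pos 15) + 11 = pos 0 = 'a'
  's' (pos 18) + 11 = pos 3 = 'd'
  'f' (pos 5) + 11 = pos 16 = 'q'
  'g' (pos 6) + 11 = pos 17 = 'r'
Result: madqr

madqr


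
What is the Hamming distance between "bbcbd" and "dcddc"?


Comparing "bbcbd" and "dcddc" position by position:
  Position 0: 'b' vs 'd' => differ
  Position 1: 'b' vs 'c' => differ
  Position 2: 'c' vs 'd' => differ
  Position 3: 'b' vs 'd' => differ
  Position 4: 'd' vs 'c' => differ
Total differences (Hamming distance): 5

5


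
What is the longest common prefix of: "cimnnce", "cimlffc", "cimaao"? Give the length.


Words: cimnnce, cimlffc, cimaao
  Position 0: all 'c' => match
  Position 1: all 'i' => match
  Position 2: all 'm' => match
  Position 3: ('n', 'l', 'a') => mismatch, stop
LCP = "cim" (length 3)

3


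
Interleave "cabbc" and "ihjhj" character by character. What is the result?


Interleaving "cabbc" and "ihjhj":
  Position 0: 'c' from first, 'i' from second => "ci"
  Position 1: 'a' from first, 'h' from second => "ah"
  Position 2: 'b' from first, 'j' from second => "bj"
  Position 3: 'b' from first, 'h' from second => "bh"
  Position 4: 'c' from first, 'j' from second => "cj"
Result: ciahbjbhcj

ciahbjbhcj


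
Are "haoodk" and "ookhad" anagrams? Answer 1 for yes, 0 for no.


Strings: "haoodk", "ookhad"
Sorted first:  adhkoo
Sorted second: adhkoo
Sorted forms match => anagrams

1


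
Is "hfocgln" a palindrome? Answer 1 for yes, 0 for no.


Input: hfocgln
Reversed: nlgcofh
  Compare pos 0 ('h') with pos 6 ('n'): MISMATCH
  Compare pos 1 ('f') with pos 5 ('l'): MISMATCH
  Compare pos 2 ('o') with pos 4 ('g'): MISMATCH
Result: not a palindrome

0


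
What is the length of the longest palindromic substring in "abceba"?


Input: "abceba"
Checking substrings for palindromes:
  No multi-char palindromic substrings found
Longest palindromic substring: "a" with length 1

1


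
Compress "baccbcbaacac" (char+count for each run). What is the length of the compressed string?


Input: baccbcbaacac
Runs:
  'b' x 1 => "b1"
  'a' x 1 => "a1"
  'c' x 2 => "c2"
  'b' x 1 => "b1"
  'c' x 1 => "c1"
  'b' x 1 => "b1"
  'a' x 2 => "a2"
  'c' x 1 => "c1"
  'a' x 1 => "a1"
  'c' x 1 => "c1"
Compressed: "b1a1c2b1c1b1a2c1a1c1"
Compressed length: 20

20


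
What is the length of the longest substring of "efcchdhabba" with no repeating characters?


Input: "efcchdhabba"
Sliding window (track last position of each char):
  Position 0 ('e'): window [0,0] length 1 -- new best
  Position 1 ('f'): window [0,1] length 2 -- new best
  Position 2 ('c'): window [0,2] length 3 -- new best
  Position 3 ('c'): repeat (last at 2), move window start to 3
  Position 3 ('c'): window [3,3] length 1
  Position 4 ('h'): window [3,4] length 2
  Position 5 ('d'): window [3,5] length 3
  Position 6 ('h'): repeat (last at 4), move window start to 5
  Position 6 ('h'): window [5,6] length 2
  Position 7 ('a'): window [5,7] length 3
  Position 8 ('b'): window [5,8] length 4 -- new best
  Position 9 ('b'): repeat (last at 8), move window start to 9
  Position 9 ('b'): window [9,9] length 1
  Position 10 ('a'): window [9,10] length 2
Longest substring with no repeats: "dhab" with length 4

4


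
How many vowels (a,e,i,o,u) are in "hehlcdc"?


Input: hehlcdc
Checking each character:
  'h' at position 0: consonant
  'e' at position 1: vowel (running total: 1)
  'h' at position 2: consonant
  'l' at position 3: consonant
  'c' at position 4: consonant
  'd' at position 5: consonant
  'c' at position 6: consonant
Total vowels: 1

1


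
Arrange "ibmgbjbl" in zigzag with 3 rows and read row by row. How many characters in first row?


Zigzag "ibmgbjbl" into 3 rows:
Placing characters:
  'i' => row 0
  'b' => row 1
  'm' => row 2
  'g' => row 1
  'b' => row 0
  'j' => row 1
  'b' => row 2
  'l' => row 1
Rows:
  Row 0: "ib"
  Row 1: "bgjl"
  Row 2: "mb"
First row length: 2

2


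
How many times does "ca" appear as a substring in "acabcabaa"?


Searching for "ca" in "acabcabaa"
Scanning each position:
  Position 0: "ac" => no
  Position 1: "ca" => MATCH
  Position 2: "ab" => no
  Position 3: "bc" => no
  Position 4: "ca" => MATCH
  Position 5: "ab" => no
  Position 6: "ba" => no
  Position 7: "aa" => no
Total occurrences: 2

2


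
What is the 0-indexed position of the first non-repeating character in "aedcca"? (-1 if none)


Input: aedcca
Character frequencies:
  'a': 2
  'c': 2
  'd': 1
  'e': 1
Scanning left to right for freq == 1:
  Position 0 ('a'): freq=2, skip
  Position 1 ('e'): unique! => answer = 1

1


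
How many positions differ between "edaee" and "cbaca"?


Comparing "edaee" and "cbaca" position by position:
  Position 0: 'e' vs 'c' => DIFFER
  Position 1: 'd' vs 'b' => DIFFER
  Position 2: 'a' vs 'a' => same
  Position 3: 'e' vs 'c' => DIFFER
  Position 4: 'e' vs 'a' => DIFFER
Positions that differ: 4

4


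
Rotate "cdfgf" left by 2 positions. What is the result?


Input: "cdfgf", rotate left by 2
First 2 characters: "cd"
Remaining characters: "fgf"
Concatenate remaining + first: "fgf" + "cd" = "fgfcd"

fgfcd


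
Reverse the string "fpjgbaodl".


Input: fpjgbaodl
Reading characters right to left:
  Position 8: 'l'
  Position 7: 'd'
  Position 6: 'o'
  Position 5: 'a'
  Position 4: 'b'
  Position 3: 'g'
  Position 2: 'j'
  Position 1: 'p'
  Position 0: 'f'
Reversed: ldoabgjpf

ldoabgjpf


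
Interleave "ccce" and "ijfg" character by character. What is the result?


Interleaving "ccce" and "ijfg":
  Position 0: 'c' from first, 'i' from second => "ci"
  Position 1: 'c' from first, 'j' from second => "cj"
  Position 2: 'c' from first, 'f' from second => "cf"
  Position 3: 'e' from first, 'g' from second => "eg"
Result: cicjcfeg

cicjcfeg


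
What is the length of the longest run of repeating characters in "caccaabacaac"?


Input: "caccaabacaac"
Scanning for longest run:
  Position 1 ('a'): new char, reset run to 1
  Position 2 ('c'): new char, reset run to 1
  Position 3 ('c'): continues run of 'c', length=2
  Position 4 ('a'): new char, reset run to 1
  Position 5 ('a'): continues run of 'a', length=2
  Position 6 ('b'): new char, reset run to 1
  Position 7 ('a'): new char, reset run to 1
  Position 8 ('c'): new char, reset run to 1
  Position 9 ('a'): new char, reset run to 1
  Position 10 ('a'): continues run of 'a', length=2
  Position 11 ('c'): new char, reset run to 1
Longest run: 'c' with length 2

2


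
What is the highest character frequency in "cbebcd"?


Input: cbebcd
Character counts:
  'b': 2
  'c': 2
  'd': 1
  'e': 1
Maximum frequency: 2

2


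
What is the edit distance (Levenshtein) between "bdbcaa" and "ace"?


Computing edit distance: "bdbcaa" -> "ace"
DP table:
           a    c    e
      0    1    2    3
  b   1    1    2    3
  d   2    2    2    3
  b   3    3    3    3
  c   4    4    3    4
  a   5    4    4    4
  a   6    5    5    5
Edit distance = dp[6][3] = 5

5


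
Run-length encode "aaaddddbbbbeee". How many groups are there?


Input: aaaddddbbbbeee
Scanning for consecutive runs:
  Group 1: 'a' x 3 (positions 0-2)
  Group 2: 'd' x 4 (positions 3-6)
  Group 3: 'b' x 4 (positions 7-10)
  Group 4: 'e' x 3 (positions 11-13)
Total groups: 4

4


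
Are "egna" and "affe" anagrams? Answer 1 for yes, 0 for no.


Strings: "egna", "affe"
Sorted first:  aegn
Sorted second: aeff
Differ at position 2: 'g' vs 'f' => not anagrams

0


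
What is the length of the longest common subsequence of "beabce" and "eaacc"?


LCS of "beabce" and "eaacc"
DP table:
           e    a    a    c    c
      0    0    0    0    0    0
  b   0    0    0    0    0    0
  e   0    1    1    1    1    1
  a   0    1    2    2    2    2
  b   0    1    2    2    2    2
  c   0    1    2    2    3    3
  e   0    1    2    2    3    3
LCS length = dp[6][5] = 3

3


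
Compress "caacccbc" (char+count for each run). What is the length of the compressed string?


Input: caacccbc
Runs:
  'c' x 1 => "c1"
  'a' x 2 => "a2"
  'c' x 3 => "c3"
  'b' x 1 => "b1"
  'c' x 1 => "c1"
Compressed: "c1a2c3b1c1"
Compressed length: 10

10


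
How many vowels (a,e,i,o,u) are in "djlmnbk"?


Input: djlmnbk
Checking each character:
  'd' at position 0: consonant
  'j' at position 1: consonant
  'l' at position 2: consonant
  'm' at position 3: consonant
  'n' at position 4: consonant
  'b' at position 5: consonant
  'k' at position 6: consonant
Total vowels: 0

0


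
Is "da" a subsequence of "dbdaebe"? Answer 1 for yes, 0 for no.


Check if "da" is a subsequence of "dbdaebe"
Greedy scan:
  Position 0 ('d'): matches sub[0] = 'd'
  Position 1 ('b'): no match needed
  Position 2 ('d'): no match needed
  Position 3 ('a'): matches sub[1] = 'a'
  Position 4 ('e'): no match needed
  Position 5 ('b'): no match needed
  Position 6 ('e'): no match needed
All 2 characters matched => is a subsequence

1


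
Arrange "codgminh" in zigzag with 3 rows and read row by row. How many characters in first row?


Zigzag "codgminh" into 3 rows:
Placing characters:
  'c' => row 0
  'o' => row 1
  'd' => row 2
  'g' => row 1
  'm' => row 0
  'i' => row 1
  'n' => row 2
  'h' => row 1
Rows:
  Row 0: "cm"
  Row 1: "ogih"
  Row 2: "dn"
First row length: 2

2


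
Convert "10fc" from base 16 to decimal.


Input: "10fc" in base 16
Positional expansion:
  Digit '1' (value 1) x 16^3 = 4096
  Digit '0' (value 0) x 16^2 = 0
  Digit 'f' (value 15) x 16^1 = 240
  Digit 'c' (value 12) x 16^0 = 12
Sum = 4348

4348


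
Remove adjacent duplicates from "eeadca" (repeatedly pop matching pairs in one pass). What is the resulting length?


Input: eeadca
Stack-based adjacent duplicate removal:
  Read 'e': push. Stack: e
  Read 'e': matches stack top 'e' => pop. Stack: (empty)
  Read 'a': push. Stack: a
  Read 'd': push. Stack: ad
  Read 'c': push. Stack: adc
  Read 'a': push. Stack: adca
Final stack: "adca" (length 4)

4


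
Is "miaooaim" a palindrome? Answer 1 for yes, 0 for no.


Input: miaooaim
Reversed: miaooaim
  Compare pos 0 ('m') with pos 7 ('m'): match
  Compare pos 1 ('i') with pos 6 ('i'): match
  Compare pos 2 ('a') with pos 5 ('a'): match
  Compare pos 3 ('o') with pos 4 ('o'): match
Result: palindrome

1


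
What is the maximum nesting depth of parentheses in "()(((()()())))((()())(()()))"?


Input: "()(((()()())))((()())(()()))"
Tracking depth:
  Position 0 '(': depth becomes 1
  Position 1 ')': depth becomes 0
  Position 2 '(': depth becomes 1
  Position 3 '(': depth becomes 2
  Position 4 '(': depth becomes 3
  Position 5 '(': depth becomes 4
  Position 6 ')': depth becomes 3
  Position 7 '(': depth becomes 4
  Position 8 ')': depth becomes 3
  Position 9 '(': depth becomes 4
  Position 10 ')': depth becomes 3
  Position 11 ')': depth becomes 2
  Position 12 ')': depth becomes 1
  Position 13 ')': depth becomes 0
  Position 14 '(': depth becomes 1
  Position 15 '(': depth becomes 2
  Position 16 '(': depth becomes 3
  Position 17 ')': depth becomes 2
  Position 18 '(': depth becomes 3
  Position 19 ')': depth becomes 2
  Position 20 ')': depth becomes 1
  Position 21 '(': depth becomes 2
  Position 22 '(': depth becomes 3
  Position 23 ')': depth becomes 2
  Position 24 '(': depth becomes 3
  Position 25 ')': depth becomes 2
  Position 26 ')': depth becomes 1
  Position 27 ')': depth becomes 0
Maximum depth reached: 4

4
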